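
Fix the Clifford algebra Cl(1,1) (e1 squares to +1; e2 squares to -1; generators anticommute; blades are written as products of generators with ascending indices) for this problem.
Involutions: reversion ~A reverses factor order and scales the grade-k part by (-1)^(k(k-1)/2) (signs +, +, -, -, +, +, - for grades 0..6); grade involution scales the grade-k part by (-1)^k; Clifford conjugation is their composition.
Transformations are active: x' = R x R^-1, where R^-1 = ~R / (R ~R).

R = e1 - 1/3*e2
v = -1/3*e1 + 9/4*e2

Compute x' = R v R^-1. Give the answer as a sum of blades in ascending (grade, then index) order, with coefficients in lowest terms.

~R = e1 - 1/3*e2, and R ~R = 8/9, so R^-1 = ~R / (8/9).
R v = 5/12 + 77/36*e1 e2
Answer: 61/48*e1 - 41/16*e2


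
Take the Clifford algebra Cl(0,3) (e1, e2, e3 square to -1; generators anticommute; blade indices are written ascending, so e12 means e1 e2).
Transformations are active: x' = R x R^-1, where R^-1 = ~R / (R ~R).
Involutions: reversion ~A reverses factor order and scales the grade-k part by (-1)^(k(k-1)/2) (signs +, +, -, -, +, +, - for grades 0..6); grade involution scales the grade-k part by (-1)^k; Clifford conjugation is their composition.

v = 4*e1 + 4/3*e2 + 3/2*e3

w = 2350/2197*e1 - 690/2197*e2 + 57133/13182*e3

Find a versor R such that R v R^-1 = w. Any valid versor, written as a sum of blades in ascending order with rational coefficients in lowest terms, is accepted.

Equal squares first: v^2 = w^2 = -721/36. Then v + w = 11138/2197*e1 + 6718/6591*e2 + 38453/6591*e3 is a versor taking v to w, provided it is invertible.
Answer: 11138/2197*e1 + 6718/6591*e2 + 38453/6591*e3


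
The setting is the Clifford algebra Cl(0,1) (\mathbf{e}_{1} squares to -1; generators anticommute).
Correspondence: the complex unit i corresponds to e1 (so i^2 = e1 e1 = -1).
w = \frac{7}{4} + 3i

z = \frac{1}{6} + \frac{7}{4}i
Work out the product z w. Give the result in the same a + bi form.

In blades: z = \frac{1}{6} + \frac{7}{4} e_{1}, w = \frac{7}{4} + 3 e_{1}.
Distribute z over w term by term (generator squares from the signature, products reordered to ascending indices): (\frac{1}{6})*w = \frac{7}{24} + \frac{1}{2} e_{1}; (\frac{7}{4} e_{1})*w = -\frac{21}{4} + \frac{49}{16} e_{1}.
Sum: -\frac{119}{24} + \frac{57}{16} e_{1}; translating back through the correspondence:
Answer: -\frac{119}{24} + \frac{57}{16}i


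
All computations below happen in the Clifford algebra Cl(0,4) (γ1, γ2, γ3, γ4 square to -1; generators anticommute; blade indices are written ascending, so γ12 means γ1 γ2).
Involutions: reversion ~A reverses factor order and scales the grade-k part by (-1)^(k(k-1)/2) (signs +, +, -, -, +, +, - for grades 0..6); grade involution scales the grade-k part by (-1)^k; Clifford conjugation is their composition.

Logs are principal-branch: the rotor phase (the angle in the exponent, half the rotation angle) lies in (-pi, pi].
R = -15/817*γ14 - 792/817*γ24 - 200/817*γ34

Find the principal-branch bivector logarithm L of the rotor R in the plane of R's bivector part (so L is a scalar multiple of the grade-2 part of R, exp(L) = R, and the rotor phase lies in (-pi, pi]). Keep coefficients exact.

The scalar part of R is 0, which fixes the principal-branch rotor phase; the unit plane is then the bivector part divided by the sine of that phase, and L is that plane scaled by the phase.
Concretely: cos(phase) = 0 gives phase = ±pi/2, and since phase/sin(phase) is even the sign is immaterial: L = (phase/sin(phase)) * <R>_2 = (pi/2) * <R>_2.
Answer: -15*pi/1634*γ14 - 396*pi/817*γ24 - 100*pi/817*γ34


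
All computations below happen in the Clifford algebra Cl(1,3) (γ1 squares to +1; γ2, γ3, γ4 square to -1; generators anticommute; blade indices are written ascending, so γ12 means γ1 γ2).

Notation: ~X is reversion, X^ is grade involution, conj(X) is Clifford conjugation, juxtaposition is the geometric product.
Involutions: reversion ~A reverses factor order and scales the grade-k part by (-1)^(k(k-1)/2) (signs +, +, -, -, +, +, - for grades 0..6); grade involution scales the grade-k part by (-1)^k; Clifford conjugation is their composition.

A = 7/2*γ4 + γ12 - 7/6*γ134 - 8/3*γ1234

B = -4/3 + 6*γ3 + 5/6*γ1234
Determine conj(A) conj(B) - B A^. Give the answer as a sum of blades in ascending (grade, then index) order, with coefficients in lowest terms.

first term: 20/9 + 35/36*γ2 + 14/3*γ4 + 4/3*γ12 + 7*γ14 - 131/6*γ34 + 37/12*γ123 + 16*γ124 + 14/9*γ134 + 32/9*γ1234
second term: 20/9 + 35/36*γ2 + 14/3*γ4 - 4/3*γ12 + 7*γ14 - 121/6*γ34 + 107/12*γ123 + 16*γ124 - 14/9*γ134 + 32/9*γ1234
Answer: 8/3*γ12 - 5/3*γ34 - 35/6*γ123 + 28/9*γ134


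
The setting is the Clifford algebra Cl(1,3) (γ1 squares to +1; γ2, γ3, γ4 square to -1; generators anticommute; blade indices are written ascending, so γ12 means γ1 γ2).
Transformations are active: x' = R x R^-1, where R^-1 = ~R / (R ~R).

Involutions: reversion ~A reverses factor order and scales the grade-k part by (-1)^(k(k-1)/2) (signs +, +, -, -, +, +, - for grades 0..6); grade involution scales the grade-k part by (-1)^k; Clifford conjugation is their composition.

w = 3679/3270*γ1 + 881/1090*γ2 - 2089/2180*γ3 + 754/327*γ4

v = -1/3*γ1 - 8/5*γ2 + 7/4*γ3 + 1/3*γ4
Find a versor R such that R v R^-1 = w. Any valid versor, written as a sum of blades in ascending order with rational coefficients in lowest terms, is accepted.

The midline construction: v and w both square to -2249/400, so reflecting in their sum 863/1090*γ1 - 863/1090*γ2 + 863/1090*γ3 + 863/327*γ4 exchanges them.
Answer: 863/1090*γ1 - 863/1090*γ2 + 863/1090*γ3 + 863/327*γ4


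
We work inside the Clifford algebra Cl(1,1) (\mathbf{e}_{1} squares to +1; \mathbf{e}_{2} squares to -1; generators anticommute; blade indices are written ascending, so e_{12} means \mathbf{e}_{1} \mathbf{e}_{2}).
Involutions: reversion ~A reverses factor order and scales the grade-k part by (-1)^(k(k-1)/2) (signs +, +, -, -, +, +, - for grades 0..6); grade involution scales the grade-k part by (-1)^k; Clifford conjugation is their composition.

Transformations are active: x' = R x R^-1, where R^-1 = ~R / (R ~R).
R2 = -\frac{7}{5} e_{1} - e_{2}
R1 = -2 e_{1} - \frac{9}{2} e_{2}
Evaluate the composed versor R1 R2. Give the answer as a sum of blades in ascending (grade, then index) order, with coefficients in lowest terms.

Distribute over the terms of R1 (each basis-blade product reordered to ascending indices, repeated generators contracted through their squares):
(-2 e_{1}) R2 = \frac{14}{5} + 2 e_{12}
(-\frac{9}{2} e_{2}) R2 = -\frac{9}{2} - \frac{63}{10} e_{12}
Summing the partial products and collecting blades:
Answer: -\frac{17}{10} - \frac{43}{10} e_{12}


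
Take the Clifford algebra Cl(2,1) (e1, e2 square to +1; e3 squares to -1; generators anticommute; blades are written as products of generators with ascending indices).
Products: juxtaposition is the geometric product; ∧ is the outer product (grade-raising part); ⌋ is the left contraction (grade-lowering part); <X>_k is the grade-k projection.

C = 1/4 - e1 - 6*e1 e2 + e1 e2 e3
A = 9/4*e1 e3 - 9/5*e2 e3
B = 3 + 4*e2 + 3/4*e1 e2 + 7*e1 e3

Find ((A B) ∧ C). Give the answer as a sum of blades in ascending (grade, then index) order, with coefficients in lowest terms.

step 1: 63/4 + 36/5*e3 + 63/5*e1 e2 + 81/10*e1 e3 - 297/80*e2 e3 - 9*e1 e2 e3
step 2: 63/16 - 63/4*e1 + 9/5*e3 - 1827/20*e1 e2 + 369/40*e1 e3 - 297/320*e2 e3 - 2079/80*e1 e2 e3
Answer: 63/16 - 63/4*e1 + 9/5*e3 - 1827/20*e1 e2 + 369/40*e1 e3 - 297/320*e2 e3 - 2079/80*e1 e2 e3


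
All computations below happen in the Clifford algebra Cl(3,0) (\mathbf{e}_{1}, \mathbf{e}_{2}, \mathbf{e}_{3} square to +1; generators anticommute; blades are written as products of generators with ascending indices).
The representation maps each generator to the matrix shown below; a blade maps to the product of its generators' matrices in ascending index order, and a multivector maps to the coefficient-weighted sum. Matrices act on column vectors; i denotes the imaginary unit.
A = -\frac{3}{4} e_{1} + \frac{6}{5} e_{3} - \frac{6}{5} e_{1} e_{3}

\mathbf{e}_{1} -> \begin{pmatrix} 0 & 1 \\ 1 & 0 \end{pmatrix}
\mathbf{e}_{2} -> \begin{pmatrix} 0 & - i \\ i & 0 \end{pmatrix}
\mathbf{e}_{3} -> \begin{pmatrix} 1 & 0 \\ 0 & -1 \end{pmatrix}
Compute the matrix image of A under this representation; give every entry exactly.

Bivector images (products of the table entries): rho(e_{1} e_{3}) = rho(\mathbf{e}_{1})rho(\mathbf{e}_{3}) = \begin{pmatrix} 0 & -1 \\ 1 & 0 \end{pmatrix}.
M = (-\frac{3}{4})*rho(e_{1}) + (\frac{6}{5})*rho(e_{3}) + (-\frac{6}{5})*rho(e_{1} e_{3}), summed entrywise:
Answer: \begin{pmatrix} \frac{6}{5} & \frac{9}{20} \\ - \frac{39}{20} & - \frac{6}{5} \end{pmatrix}


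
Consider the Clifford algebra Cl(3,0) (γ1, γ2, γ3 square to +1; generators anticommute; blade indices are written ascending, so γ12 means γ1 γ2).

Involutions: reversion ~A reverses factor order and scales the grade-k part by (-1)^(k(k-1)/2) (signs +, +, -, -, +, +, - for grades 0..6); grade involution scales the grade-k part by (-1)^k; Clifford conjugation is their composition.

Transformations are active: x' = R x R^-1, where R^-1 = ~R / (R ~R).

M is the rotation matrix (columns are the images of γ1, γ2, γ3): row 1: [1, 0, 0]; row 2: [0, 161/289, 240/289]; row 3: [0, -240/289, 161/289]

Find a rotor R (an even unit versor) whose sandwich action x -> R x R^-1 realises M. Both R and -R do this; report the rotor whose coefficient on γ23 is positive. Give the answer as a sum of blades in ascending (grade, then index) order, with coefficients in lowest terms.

Method: write R = a + b12*γ12 + b13*γ13 + b23*γ23 with a^2 + b12^2 + b13^2 + b23^2 = 1 (so R^-1 = ~R). Expanding the columns R e_j ~R gives tr M = 4a^2 - 1 and, from the antisymmetric part, M21 - M12 = -4a*b12, M13 - M31 = 4a*b13, M32 - M23 = -4a*b23.
Here tr M = 611/289, so a^2 = (1 + tr M)/4 = 225/289 and a = ±15/17. Taking a = 15/17: M21 - M12 = 0, M13 - M31 = 0, M32 - M23 = -480/289, giving b12 = 0, b13 = 0, b23 = 8/17, i.e. R = 15/17 + 8/17*γ23.
Its γ23 coefficient is already positive.
Answer: 15/17 + 8/17*γ23. Key observation: the double cover Spin(3) -> SO(3) sends R and -R to the same matrix (trace 611/289 here), so the stated sign of the γ23 coefficient is what selects one sheet.


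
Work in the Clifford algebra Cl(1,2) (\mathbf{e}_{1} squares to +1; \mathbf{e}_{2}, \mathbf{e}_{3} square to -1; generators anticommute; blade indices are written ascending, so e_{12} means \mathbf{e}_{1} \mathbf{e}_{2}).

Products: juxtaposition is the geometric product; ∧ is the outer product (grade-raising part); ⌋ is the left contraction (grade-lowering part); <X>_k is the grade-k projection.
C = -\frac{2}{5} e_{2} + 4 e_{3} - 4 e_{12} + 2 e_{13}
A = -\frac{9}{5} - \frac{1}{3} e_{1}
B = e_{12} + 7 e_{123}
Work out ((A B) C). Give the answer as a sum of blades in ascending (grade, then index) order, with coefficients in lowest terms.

step 1: -\frac{1}{3} e_{2} - \frac{9}{5} e_{12} - \frac{7}{3} e_{23} - \frac{63}{5} e_{123}
step 2: \frac{106}{15} + \frac{46}{75} e_{1} + \frac{518}{15} e_{2} + \frac{154}{3} e_{3} + \frac{826}{15} e_{12} + \frac{1078}{75} e_{13} + \frac{34}{15} e_{23} - \frac{98}{15} e_{123}
Answer: \frac{106}{15} + \frac{46}{75} e_{1} + \frac{518}{15} e_{2} + \frac{154}{3} e_{3} + \frac{826}{15} e_{12} + \frac{1078}{75} e_{13} + \frac{34}{15} e_{23} - \frac{98}{15} e_{123}


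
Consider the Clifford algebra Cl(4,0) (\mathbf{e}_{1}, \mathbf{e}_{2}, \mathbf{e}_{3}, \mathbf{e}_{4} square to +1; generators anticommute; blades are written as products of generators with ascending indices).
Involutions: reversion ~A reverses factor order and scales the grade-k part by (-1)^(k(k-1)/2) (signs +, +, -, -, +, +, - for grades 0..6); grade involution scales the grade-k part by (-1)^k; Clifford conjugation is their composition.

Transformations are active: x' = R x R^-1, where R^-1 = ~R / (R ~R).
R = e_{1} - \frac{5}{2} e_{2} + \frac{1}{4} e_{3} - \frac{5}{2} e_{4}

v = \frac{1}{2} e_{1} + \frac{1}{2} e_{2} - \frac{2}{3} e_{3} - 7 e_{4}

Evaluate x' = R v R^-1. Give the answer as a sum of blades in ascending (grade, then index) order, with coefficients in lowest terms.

~R = e_{1} - \frac{5}{2} e_{2} + \frac{1}{4} e_{3} - \frac{5}{2} e_{4}, and R ~R = \frac{217}{16}, so R^-1 = ~R / (\frac{217}{16}).
R v = \frac{199}{12} + \frac{7}{4} e_{1} e_{2} - \frac{19}{24} e_{1} e_{3} - \frac{23}{4} e_{1} e_{4} + \frac{37}{24} e_{2} e_{3} + \frac{75}{4} e_{2} e_{4} - \frac{41}{12} e_{3} e_{4}
Answer: \frac{2533}{1302} e_{1} - \frac{8611}{1302} e_{2} + \frac{832}{651} e_{3} + \frac{577}{651} e_{4}


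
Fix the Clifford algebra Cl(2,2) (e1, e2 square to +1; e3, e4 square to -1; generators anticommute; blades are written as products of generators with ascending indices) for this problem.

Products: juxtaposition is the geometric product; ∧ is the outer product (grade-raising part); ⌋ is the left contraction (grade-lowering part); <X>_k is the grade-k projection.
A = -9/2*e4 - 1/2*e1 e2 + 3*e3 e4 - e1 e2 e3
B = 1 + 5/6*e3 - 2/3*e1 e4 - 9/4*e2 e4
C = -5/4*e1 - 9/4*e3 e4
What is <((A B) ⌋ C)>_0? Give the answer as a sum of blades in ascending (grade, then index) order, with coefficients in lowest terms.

step 1: 3*e1 + 81/8*e2 - 2*e4 + 1/3*e1 e2 + 2*e1 e3 + 9/8*e1 e4 + 27/4*e2 e3 - 1/3*e2 e4 + 27/4*e3 e4 - 17/12*e1 e2 e3 - 9/4*e1 e3 e4 + 2/3*e2 e3 e4
step 2: 183/16 + 9/2*e3
step 3: 183/16
Answer: 183/16


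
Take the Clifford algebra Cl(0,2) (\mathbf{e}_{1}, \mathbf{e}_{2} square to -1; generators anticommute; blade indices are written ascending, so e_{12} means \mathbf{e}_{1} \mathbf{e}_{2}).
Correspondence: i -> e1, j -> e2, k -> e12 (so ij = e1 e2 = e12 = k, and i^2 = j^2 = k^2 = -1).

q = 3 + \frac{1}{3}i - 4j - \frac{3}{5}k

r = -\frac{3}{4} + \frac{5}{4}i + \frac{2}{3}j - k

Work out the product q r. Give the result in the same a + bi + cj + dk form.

In blades: q = 3 + \frac{1}{3} e_{1} - 4 e_{2} - \frac{3}{5} e_{12}, r = -\frac{3}{4} + \frac{5}{4} e_{1} + \frac{2}{3} e_{2} - e_{12}.
Distribute q over r term by term (generator squares from the signature, products reordered to ascending indices): (3)*r = -\frac{9}{4} + \frac{15}{4} e_{1} + 2 e_{2} - 3 e_{12}; (\frac{1}{3} e_{1})*r = -\frac{5}{12} - \frac{1}{4} e_{1} + \frac{1}{3} e_{2} + \frac{2}{9} e_{12}; (-4 e_{2})*r = \frac{8}{3} + 4 e_{1} + 3 e_{2} + 5 e_{12}; (-\frac{3}{5} e_{12})*r = -\frac{3}{5} + \frac{2}{5} e_{1} - \frac{3}{4} e_{2} + \frac{9}{20} e_{12}.
Sum: -\frac{3}{5} + \frac{79}{10} e_{1} + \frac{55}{12} e_{2} + \frac{481}{180} e_{12}; translating back through the correspondence:
Answer: -\frac{3}{5} + \frac{79}{10}i + \frac{55}{12}j + \frac{481}{180}k


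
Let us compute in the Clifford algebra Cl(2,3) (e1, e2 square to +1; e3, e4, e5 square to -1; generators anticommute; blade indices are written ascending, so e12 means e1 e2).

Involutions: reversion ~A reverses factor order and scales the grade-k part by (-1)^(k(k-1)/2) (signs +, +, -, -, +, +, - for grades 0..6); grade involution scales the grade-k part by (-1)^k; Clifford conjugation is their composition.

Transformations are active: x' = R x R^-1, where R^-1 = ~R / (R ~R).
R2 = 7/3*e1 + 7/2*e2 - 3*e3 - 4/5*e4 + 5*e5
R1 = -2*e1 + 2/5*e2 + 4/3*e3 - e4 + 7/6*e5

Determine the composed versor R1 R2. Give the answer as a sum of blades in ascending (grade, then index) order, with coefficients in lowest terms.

Distribute over the terms of R1 (each basis-blade product reordered to ascending indices, repeated generators contracted through their squares):
(-2*e1) R2 = -14/3 - 7*e12 + 6*e13 + 8/5*e14 - 10*e15
(2/5*e2) R2 = 7/5 - 14/15*e12 - 6/5*e23 - 8/25*e24 + 2*e25
(4/3*e3) R2 = 4 - 28/9*e13 - 14/3*e23 - 16/15*e34 + 20/3*e35
(-e4) R2 = -4/5 + 7/3*e14 + 7/2*e24 - 3*e34 - 5*e45
(7/6*e5) R2 = -35/6 - 49/18*e15 - 49/12*e25 + 7/2*e35 + 14/15*e45
Summing the partial products and collecting blades:
Answer: -59/10 - 119/15*e12 + 26/9*e13 + 59/15*e14 - 229/18*e15 - 88/15*e23 + 159/50*e24 - 25/12*e25 - 61/15*e34 + 61/6*e35 - 61/15*e45


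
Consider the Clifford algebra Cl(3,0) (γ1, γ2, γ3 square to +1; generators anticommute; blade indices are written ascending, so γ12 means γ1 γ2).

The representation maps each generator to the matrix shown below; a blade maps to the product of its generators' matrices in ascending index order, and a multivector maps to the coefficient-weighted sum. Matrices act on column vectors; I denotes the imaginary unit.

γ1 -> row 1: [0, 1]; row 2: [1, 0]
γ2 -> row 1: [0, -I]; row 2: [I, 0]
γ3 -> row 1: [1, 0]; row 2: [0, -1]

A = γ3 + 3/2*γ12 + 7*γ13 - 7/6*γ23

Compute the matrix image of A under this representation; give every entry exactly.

Bivector images (products of the table entries): rho(γ12) = rho(γ1)rho(γ2) = row 1: [I, 0]; row 2: [0, -I]; rho(γ13) = rho(γ1)rho(γ3) = row 1: [0, -1]; row 2: [1, 0]; rho(γ23) = rho(γ2)rho(γ3) = row 1: [0, I]; row 2: [I, 0].
M = (1)*rho(γ3) + (3/2)*rho(γ12) + (7)*rho(γ13) + (-7/6)*rho(γ23), summed entrywise:
Answer: row 1: [1 + 3*I/2, -7 - 7*I/6]; row 2: [7 - 7*I/6, -1 - 3*I/2]


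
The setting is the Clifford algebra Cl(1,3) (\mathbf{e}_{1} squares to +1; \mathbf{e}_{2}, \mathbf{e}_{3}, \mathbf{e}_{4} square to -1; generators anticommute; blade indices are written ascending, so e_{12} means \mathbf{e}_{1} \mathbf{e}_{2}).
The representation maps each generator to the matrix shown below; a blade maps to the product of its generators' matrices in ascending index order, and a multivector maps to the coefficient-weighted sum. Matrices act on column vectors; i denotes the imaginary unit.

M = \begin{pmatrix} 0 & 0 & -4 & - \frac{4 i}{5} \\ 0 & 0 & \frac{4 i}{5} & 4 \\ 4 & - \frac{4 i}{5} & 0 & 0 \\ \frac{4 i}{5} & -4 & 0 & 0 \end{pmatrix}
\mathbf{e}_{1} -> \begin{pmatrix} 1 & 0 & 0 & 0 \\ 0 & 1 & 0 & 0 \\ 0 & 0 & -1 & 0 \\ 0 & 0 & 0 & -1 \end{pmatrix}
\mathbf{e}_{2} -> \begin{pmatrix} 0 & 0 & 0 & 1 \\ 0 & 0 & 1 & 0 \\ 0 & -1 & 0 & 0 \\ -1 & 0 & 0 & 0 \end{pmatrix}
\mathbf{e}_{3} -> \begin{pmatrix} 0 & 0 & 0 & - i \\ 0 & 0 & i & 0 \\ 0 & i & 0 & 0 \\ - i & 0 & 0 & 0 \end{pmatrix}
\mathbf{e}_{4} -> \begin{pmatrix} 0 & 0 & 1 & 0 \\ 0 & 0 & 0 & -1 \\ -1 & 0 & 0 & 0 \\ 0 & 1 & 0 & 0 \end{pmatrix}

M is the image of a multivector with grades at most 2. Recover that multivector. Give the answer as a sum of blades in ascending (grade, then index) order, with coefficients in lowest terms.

Method: the blade images are trace-orthogonal — tr(rho(e_A) rho(e_B)^-1) = 4 if A = B and 0 otherwise — and rho(e_A)^-1 = (e_A)^2 * rho(e_A) with (e_A)^2 = +1 or -1, so the coefficient of e_A in the preimage is (e_A)^2 * tr(M rho(e_A))/4.
Nonzero projections over blades of grade <= 2: e_{4}: (e_{4})^2 = -1, tr(M rho(e_{4})) = 16, coefficient -4; e_{13}: (e_{13})^2 = +1, tr(M rho(e_{13})) = \frac{16}{5}, coefficient \frac{4}{5}. Every other blade of grade <= 2 projects to 0.
Answer: -4 e_{4} + \frac{4}{5} e_{13}


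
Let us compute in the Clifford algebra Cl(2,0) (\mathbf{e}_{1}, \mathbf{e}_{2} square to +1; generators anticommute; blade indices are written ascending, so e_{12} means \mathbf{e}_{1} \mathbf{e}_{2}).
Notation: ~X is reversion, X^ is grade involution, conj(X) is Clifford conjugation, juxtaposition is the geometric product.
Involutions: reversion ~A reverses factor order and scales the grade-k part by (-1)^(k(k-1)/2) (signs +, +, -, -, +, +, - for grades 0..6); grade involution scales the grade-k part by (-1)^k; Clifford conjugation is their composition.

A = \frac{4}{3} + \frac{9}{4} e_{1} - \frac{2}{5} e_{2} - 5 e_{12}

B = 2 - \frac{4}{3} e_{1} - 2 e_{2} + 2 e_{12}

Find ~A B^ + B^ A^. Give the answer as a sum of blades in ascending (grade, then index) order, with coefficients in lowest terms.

first term: -\frac{77}{15} + \frac{1537}{90} e_{1} - \frac{3}{10} e_{2} + \frac{177}{10} e_{12}
second term: \frac{157}{15} + \frac{727}{90} e_{1} + \frac{13}{10} e_{2} - \frac{23}{10} e_{12}
Answer: \frac{16}{3} + \frac{1132}{45} e_{1} + e_{2} + \frac{77}{5} e_{12}


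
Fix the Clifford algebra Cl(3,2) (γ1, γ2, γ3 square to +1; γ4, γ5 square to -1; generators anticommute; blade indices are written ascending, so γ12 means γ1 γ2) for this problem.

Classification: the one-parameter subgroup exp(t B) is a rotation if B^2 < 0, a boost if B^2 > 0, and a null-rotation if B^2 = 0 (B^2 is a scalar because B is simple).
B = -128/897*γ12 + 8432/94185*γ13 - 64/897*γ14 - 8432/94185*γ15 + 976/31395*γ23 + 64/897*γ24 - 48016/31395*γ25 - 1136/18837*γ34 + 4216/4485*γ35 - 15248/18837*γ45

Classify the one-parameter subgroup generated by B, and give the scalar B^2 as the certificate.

B^2 term by term: the squares give (-128/897)^2*(γ12)^2 + (8432/94185)^2*(γ13)^2 + (-64/897)^2*(γ14)^2 + (-8432/94185)^2*(γ15)^2 + (976/31395)^2*(γ23)^2 + (64/897)^2*(γ24)^2 + (-48016/31395)^2*(γ25)^2 + (-1136/18837)^2*(γ34)^2 + (4216/4485)^2*(γ35)^2 + (-15248/18837)^2*(γ45)^2 = 16384/804609*(-1) + 71098624/8870814225*(-1) + 4096/804609*(+1) + 71098624/8870814225*(+1) + 952576/985646025*(-1) + 4096/804609*(+1) + 2305536256/985646025*(+1) + 1290496/354832569*(+1) + 17774656/20115225*(+1) + 232501504/354832569*(-1) = 64/25 (each basis 2-blade squares to minus the product of its generators' squares); cross terms between blades sharing an index anticommute and cancel; the commuting (index-disjoint) pairs give grade-4 terms 2*c*c'*(blade product), which cancel blade by blade — γ1234: 290816/16896789 - 1079296/84483945 - 124928/28161315 = 0; γ1235: -1079296/4023045 + 809741824/2956938075 - 16459264/2956938075 = 0; γ1245: 3903488/16896789 - 6146048/28161315 - 1079296/84483945 = 0; γ1345: -257142272/1774162845 + 539648/4023045 + 19157504/1774162845 = 0; γ2345: -29764096/591387615 - 539648/4023045 + 109092352/591387615 = 0 — confirming B is simple. So B^2 = 64/25.
Answer: boost, certificate B^2 = 64/25. Because 64/25 is invariant under every versor sandwich, the classification follows from its sign alone.


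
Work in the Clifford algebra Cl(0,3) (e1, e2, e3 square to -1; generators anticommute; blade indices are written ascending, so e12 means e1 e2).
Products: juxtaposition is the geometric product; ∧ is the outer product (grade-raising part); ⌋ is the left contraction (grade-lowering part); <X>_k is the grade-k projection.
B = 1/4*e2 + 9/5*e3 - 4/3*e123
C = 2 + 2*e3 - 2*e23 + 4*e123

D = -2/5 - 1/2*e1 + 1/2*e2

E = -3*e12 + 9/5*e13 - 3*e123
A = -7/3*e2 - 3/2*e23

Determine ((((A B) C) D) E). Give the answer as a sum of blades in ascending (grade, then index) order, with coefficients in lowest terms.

step 1: 7/12 - 2*e1 + 27/10*e2 - 3/8*e3 + 28/9*e13 - 21/5*e23
step 2: -389/60 + 296/45*e1 + 4859/180*e2 + 349/60*e3 - 85/18*e12 + 586/45*e13 + 23/6*e23 + 19/3*e123
step 3: -1523/200 + 1783/600*e1 - 7007/600*e2 - 6229/900*e3 + 747/40*e12 + 1559/1800*e13 - 51/40*e23 - 1973/180*e123
step 4: 32756/375 + 2344/125*e1 - 1006/75*e2 + 26689/1500*e3 + 1313/300*e12 + 25153/1000*e13 + 27077/600*e23 + 24236/375*e123
Answer: 32756/375 + 2344/125*e1 - 1006/75*e2 + 26689/1500*e3 + 1313/300*e12 + 25153/1000*e13 + 27077/600*e23 + 24236/375*e123


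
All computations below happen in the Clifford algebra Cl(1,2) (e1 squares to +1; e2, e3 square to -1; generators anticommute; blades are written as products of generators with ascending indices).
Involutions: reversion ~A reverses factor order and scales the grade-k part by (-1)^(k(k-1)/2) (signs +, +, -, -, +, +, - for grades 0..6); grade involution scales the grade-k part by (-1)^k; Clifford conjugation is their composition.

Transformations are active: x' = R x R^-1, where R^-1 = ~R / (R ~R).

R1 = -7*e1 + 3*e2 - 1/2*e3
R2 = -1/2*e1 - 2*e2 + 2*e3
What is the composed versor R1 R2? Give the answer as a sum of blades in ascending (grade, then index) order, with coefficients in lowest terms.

Distribute over the terms of R1 (each basis-blade product reordered to ascending indices, repeated generators contracted through their squares):
(-7*e1) R2 = 7/2 + 14*e1 e2 - 14*e1 e3
(3*e2) R2 = 6 + 3/2*e1 e2 + 6*e2 e3
(-1/2*e3) R2 = 1 - 1/4*e1 e3 - e2 e3
Summing the partial products and collecting blades:
Answer: 21/2 + 31/2*e1 e2 - 57/4*e1 e3 + 5*e2 e3


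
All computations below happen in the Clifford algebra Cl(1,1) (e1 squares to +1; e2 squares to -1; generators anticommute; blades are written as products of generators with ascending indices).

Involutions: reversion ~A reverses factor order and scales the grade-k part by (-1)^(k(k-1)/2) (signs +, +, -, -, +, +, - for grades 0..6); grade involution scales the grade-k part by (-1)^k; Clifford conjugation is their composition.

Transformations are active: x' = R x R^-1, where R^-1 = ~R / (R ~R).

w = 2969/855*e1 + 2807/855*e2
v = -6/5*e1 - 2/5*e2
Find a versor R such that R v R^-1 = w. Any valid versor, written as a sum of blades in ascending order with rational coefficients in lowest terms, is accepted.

Equal squares first: v^2 = w^2 = 32/25. Then v + w = 1943/855*e1 + 493/171*e2 is a versor taking v to w, provided it is invertible.
Answer: 1943/855*e1 + 493/171*e2


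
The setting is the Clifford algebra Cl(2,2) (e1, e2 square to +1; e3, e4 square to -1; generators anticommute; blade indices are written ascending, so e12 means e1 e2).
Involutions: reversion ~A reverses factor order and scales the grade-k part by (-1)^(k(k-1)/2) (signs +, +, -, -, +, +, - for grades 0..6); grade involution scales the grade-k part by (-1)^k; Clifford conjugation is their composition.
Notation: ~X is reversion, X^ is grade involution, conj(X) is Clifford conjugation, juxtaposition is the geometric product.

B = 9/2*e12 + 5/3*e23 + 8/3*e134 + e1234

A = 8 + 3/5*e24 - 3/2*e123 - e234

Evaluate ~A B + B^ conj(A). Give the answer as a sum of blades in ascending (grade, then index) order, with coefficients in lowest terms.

first term: 7/2*e1 - 27/4*e3 + 19/6*e4 + 116/3*e12 + 3/5*e13 + 27/10*e14 + 40/3*e23 - 4*e24 - e34 - 8/5*e123 + 101/6*e134 + 8*e1234
second term: -3/2*e1 + 27/4*e3 - 1/6*e4 + 100/3*e12 + 3/5*e13 - 27/10*e14 + 40/3*e23 + 4*e24 + e34 - 8/5*e123 - 155/6*e134 + 8*e1234
Answer: 2*e1 + 3*e4 + 72*e12 + 6/5*e13 + 80/3*e23 - 16/5*e123 - 9*e134 + 16*e1234


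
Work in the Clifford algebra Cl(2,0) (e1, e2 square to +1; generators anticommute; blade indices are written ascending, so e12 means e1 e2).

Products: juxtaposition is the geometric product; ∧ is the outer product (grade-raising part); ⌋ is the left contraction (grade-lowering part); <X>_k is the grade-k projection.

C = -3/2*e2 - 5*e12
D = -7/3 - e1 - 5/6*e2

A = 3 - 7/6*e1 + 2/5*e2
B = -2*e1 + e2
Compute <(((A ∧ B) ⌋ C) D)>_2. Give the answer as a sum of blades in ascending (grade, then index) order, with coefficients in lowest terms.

step 1: -6*e1 + 3*e2 - 11/30*e12
step 2: -19/3 + 15*e1 + 30*e2
step 3: -227/9 - 86/3*e1 - 1165/18*e2 + 35/2*e12
step 4: 35/2*e12
Answer: 35/2*e12


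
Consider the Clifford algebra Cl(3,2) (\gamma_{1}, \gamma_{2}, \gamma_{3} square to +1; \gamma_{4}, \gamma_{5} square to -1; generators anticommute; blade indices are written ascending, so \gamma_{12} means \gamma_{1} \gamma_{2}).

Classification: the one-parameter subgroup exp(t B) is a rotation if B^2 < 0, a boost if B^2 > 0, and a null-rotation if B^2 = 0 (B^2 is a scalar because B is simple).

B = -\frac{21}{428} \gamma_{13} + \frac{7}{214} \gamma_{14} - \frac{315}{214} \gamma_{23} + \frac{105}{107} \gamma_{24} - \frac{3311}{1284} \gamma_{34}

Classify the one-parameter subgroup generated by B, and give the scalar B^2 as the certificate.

B^2 term by term: the squares give (-\frac{21}{428})^2*(\gamma_{13})^2 + (\frac{7}{214})^2*(\gamma_{14})^2 + (-\frac{315}{214})^2*(\gamma_{23})^2 + (\frac{105}{107})^2*(\gamma_{24})^2 + (-\frac{3311}{1284})^2*(\gamma_{34})^2 = \frac{441}{183184}*(-1) + \frac{49}{45796}*(+1) + \frac{99225}{45796}*(-1) + \frac{11025}{11449}*(+1) + \frac{10962721}{1648656}*(+1) = \frac{49}{9} (each basis 2-blade squares to minus the product of its generators' squares); cross terms between blades sharing an index anticommute and cancel; the commuting (index-disjoint) pairs give grade-4 terms 2*c*c'*(blade product), which cancel blade by blade — \gamma_{1234}: \frac{2205}{22898} - \frac{2205}{22898} = 0 — confirming B is simple. So B^2 = \frac{49}{9}.
Answer: boost, certificate B^2 = \frac{49}{9}. Why this suffices: the scalar \frac{49}{9} survives any versor conjugation, so its sign alone determines the class however B is presented.


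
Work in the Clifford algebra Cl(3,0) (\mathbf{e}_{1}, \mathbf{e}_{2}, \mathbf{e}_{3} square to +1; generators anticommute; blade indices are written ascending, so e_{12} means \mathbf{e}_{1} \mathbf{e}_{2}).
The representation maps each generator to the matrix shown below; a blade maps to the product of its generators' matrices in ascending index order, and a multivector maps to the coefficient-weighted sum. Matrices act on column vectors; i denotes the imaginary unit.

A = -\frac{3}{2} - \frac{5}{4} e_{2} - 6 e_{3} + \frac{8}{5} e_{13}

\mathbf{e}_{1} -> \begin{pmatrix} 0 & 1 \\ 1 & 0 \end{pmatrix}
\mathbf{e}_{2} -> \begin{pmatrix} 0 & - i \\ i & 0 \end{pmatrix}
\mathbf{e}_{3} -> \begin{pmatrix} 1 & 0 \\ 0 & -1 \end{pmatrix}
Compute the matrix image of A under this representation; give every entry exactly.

Bivector images (products of the table entries): rho(e_{13}) = rho(\mathbf{e}_{1})rho(\mathbf{e}_{3}) = \begin{pmatrix} 0 & -1 \\ 1 & 0 \end{pmatrix}.
M = (-\frac{3}{2})*1 + (-\frac{5}{4})*rho(e_{2}) + (-6)*rho(e_{3}) + (\frac{8}{5})*rho(e_{13}), summed entrywise (1 is the identity matrix):
Answer: \begin{pmatrix} - \frac{15}{2} & - \frac{8}{5} + \frac{5 i}{4} \\ \frac{8}{5} - \frac{5 i}{4} & \frac{9}{2} \end{pmatrix}


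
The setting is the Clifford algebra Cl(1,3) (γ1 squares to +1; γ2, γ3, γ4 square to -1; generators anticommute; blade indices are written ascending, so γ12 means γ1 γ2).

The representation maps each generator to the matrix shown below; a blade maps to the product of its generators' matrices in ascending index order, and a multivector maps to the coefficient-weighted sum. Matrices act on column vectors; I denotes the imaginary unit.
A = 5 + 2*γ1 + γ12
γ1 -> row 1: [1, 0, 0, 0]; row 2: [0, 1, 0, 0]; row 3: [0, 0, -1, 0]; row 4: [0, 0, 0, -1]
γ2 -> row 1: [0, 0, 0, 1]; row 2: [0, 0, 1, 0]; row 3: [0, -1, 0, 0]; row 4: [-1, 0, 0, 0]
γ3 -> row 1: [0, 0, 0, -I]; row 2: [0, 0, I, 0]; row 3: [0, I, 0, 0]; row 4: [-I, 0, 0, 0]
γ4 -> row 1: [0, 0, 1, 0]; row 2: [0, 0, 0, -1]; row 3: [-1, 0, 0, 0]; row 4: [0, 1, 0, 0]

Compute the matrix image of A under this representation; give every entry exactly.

Bivector images (products of the table entries): rho(γ12) = rho(γ1)rho(γ2) = row 1: [0, 0, 0, 1]; row 2: [0, 0, 1, 0]; row 3: [0, 1, 0, 0]; row 4: [1, 0, 0, 0].
M = (5)*1 + (2)*rho(γ1) + (1)*rho(γ12), summed entrywise (1 is the identity matrix):
Answer: row 1: [7, 0, 0, 1]; row 2: [0, 7, 1, 0]; row 3: [0, 1, 3, 0]; row 4: [1, 0, 0, 3]


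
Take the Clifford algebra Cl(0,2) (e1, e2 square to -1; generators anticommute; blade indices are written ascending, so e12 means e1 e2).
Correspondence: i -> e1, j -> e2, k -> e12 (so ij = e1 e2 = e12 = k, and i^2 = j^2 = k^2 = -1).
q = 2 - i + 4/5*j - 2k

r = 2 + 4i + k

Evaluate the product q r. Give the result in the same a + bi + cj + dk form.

In blades: q = 2 - e1 + 4/5*e2 - 2*e12, r = 2 + 4*e1 + e12.
Distribute q over r term by term (generator squares from the signature, products reordered to ascending indices): (2)*r = 4 + 8*e1 + 2*e12; (-e1)*r = 4 - 2*e1 + e2; (4/5*e2)*r = 4/5*e1 + 8/5*e2 - 16/5*e12; (-2*e12)*r = 2 - 8*e2 - 4*e12.
Sum: 10 + 34/5*e1 - 27/5*e2 - 26/5*e12; translating back through the correspondence:
Answer: 10 + 34/5*i - 27/5*j - 26/5*k


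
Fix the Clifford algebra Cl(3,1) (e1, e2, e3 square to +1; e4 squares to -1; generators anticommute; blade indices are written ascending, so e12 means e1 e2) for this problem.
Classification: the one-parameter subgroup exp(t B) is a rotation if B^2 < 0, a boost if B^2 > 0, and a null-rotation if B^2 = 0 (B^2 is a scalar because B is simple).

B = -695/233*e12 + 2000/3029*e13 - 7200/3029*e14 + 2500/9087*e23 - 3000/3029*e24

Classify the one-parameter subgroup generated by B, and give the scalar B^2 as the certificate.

B^2 term by term: the squares give (-695/233)^2*(e12)^2 + (2000/3029)^2*(e13)^2 + (-7200/3029)^2*(e14)^2 + (2500/9087)^2*(e23)^2 + (-3000/3029)^2*(e24)^2 = 483025/54289*(-1) + 4000000/9174841*(-1) + 51840000/9174841*(+1) + 6250000/82573569*(-1) + 9000000/9174841*(+1) = -25/9 (each basis 2-blade squares to minus the product of its generators' squares); cross terms between blades sharing an index anticommute and cancel; the commuting (index-disjoint) pairs give grade-4 terms 2*c*c'*(blade product), which cancel blade by blade — e1234: 12000000/9174841 - 12000000/9174841 = 0 — confirming B is simple. So B^2 = -25/9.
Answer: rotation, certificate B^2 = -25/9. Note: conjugating B changes its blade decomposition but never the scalar B^2 = -25/9, whose sign settles the classification.


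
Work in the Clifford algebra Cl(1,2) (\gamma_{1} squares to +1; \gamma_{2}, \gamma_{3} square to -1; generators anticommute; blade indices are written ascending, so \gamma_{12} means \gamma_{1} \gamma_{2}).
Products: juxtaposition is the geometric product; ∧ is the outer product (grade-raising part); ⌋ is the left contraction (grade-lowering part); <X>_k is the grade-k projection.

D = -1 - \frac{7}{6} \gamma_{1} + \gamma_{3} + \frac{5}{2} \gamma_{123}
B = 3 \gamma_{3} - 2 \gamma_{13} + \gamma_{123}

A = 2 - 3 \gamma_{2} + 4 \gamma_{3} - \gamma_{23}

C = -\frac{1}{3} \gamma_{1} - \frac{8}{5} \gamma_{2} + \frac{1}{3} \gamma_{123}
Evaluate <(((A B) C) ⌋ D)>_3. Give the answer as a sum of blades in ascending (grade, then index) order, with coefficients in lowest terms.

step 1: -12 - 7 \gamma_{1} + 3 \gamma_{2} + 6 \gamma_{3} - 6 \gamma_{12} - 7 \gamma_{13} - 9 \gamma_{23} - 4 \gamma_{123}
step 2: \frac{127}{15} - \frac{13}{5} \gamma_{1} + \frac{293}{15} \gamma_{2} + \frac{151}{15} \gamma_{3} + \frac{51}{5} \gamma_{12} + \frac{47}{5} \gamma_{13} + \frac{43}{5} \gamma_{23} - \frac{61}{5} \gamma_{123}
step 3: 15 - \frac{1412}{45} \gamma_{1} - \frac{47}{2} \gamma_{2} + \frac{1019}{30} \gamma_{3} - \frac{151}{6} \gamma_{12} + \frac{293}{6} \gamma_{13} - \frac{13}{2} \gamma_{23} + \frac{127}{6} \gamma_{123}
step 4: \frac{127}{6} \gamma_{123}
Answer: \frac{127}{6} \gamma_{123}


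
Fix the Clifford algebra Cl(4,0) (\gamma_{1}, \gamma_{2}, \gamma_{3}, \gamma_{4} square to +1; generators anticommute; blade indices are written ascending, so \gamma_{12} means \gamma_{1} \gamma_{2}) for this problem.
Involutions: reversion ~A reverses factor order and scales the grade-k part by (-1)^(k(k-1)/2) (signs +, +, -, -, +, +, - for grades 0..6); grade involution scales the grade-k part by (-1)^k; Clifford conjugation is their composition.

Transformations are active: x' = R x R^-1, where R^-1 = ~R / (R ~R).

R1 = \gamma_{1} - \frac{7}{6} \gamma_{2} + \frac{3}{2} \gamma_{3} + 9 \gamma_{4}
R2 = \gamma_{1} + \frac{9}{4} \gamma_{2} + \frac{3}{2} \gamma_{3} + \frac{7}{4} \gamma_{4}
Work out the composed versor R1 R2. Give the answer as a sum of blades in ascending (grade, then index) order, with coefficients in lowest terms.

Distribute over the terms of R1 (each basis-blade product reordered to ascending indices, repeated generators contracted through their squares):
(\gamma_{1}) R2 = 1 + \frac{9}{4} \gamma_{12} + \frac{3}{2} \gamma_{13} + \frac{7}{4} \gamma_{14}
(-\frac{7}{6} \gamma_{2}) R2 = -\frac{21}{8} + \frac{7}{6} \gamma_{12} - \frac{7}{4} \gamma_{23} - \frac{49}{24} \gamma_{24}
(\frac{3}{2} \gamma_{3}) R2 = \frac{9}{4} - \frac{3}{2} \gamma_{13} - \frac{27}{8} \gamma_{23} + \frac{21}{8} \gamma_{34}
(9 \gamma_{4}) R2 = \frac{63}{4} - 9 \gamma_{14} - \frac{81}{4} \gamma_{24} - \frac{27}{2} \gamma_{34}
Summing the partial products and collecting blades:
Answer: \frac{131}{8} + \frac{41}{12} \gamma_{12} - \frac{29}{4} \gamma_{14} - \frac{41}{8} \gamma_{23} - \frac{535}{24} \gamma_{24} - \frac{87}{8} \gamma_{34}


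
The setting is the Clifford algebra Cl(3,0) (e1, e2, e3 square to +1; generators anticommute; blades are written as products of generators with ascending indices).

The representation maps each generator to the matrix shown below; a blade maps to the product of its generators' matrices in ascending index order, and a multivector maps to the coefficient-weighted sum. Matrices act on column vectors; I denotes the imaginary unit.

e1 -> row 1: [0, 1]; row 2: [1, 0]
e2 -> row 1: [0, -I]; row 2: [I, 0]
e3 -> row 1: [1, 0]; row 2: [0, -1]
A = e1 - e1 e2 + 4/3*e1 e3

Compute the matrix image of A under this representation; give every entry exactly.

Bivector images (products of the table entries): rho(e1 e2) = rho(e1)rho(e2) = row 1: [I, 0]; row 2: [0, -I]; rho(e1 e3) = rho(e1)rho(e3) = row 1: [0, -1]; row 2: [1, 0].
M = (1)*rho(e1) + (-1)*rho(e1 e2) + (4/3)*rho(e1 e3), summed entrywise:
Answer: row 1: [-I, -1/3]; row 2: [7/3, I]


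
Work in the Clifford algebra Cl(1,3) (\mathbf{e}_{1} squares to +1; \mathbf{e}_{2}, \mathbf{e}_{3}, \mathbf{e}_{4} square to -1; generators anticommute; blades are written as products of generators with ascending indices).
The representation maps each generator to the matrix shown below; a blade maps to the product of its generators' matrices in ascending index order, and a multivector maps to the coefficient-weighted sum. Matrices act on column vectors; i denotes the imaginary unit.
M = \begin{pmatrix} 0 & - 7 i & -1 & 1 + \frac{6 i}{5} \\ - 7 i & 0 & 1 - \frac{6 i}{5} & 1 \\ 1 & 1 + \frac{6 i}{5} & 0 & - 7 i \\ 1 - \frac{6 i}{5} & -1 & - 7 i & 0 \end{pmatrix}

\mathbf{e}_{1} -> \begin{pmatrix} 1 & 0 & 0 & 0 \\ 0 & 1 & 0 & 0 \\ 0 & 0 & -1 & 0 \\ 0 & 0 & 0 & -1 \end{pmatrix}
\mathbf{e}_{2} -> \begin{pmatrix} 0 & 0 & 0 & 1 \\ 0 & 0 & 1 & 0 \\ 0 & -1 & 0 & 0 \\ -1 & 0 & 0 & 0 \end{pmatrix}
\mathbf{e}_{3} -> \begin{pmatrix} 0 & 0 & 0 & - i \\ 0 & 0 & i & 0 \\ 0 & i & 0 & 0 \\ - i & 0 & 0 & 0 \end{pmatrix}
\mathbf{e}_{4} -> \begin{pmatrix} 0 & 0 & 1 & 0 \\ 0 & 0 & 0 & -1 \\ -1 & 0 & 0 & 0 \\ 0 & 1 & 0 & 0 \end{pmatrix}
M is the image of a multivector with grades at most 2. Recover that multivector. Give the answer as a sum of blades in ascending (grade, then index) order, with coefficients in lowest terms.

Method: the blade images are trace-orthogonal — tr(rho(e_A) rho(e_B)^-1) = 4 if A = B and 0 otherwise — and rho(e_A)^-1 = (e_A)^2 * rho(e_A) with (e_A)^2 = +1 or -1, so the coefficient of e_A in the preimage is (e_A)^2 * tr(M rho(e_A))/4.
Nonzero projections over blades of grade <= 2: e_{4}: (e_{4})^2 = -1, tr(M rho(e_{4})) = 4, coefficient -1; e_{1} e_{2}: (e_{1} e_{2})^2 = +1, tr(M rho(e_{1} e_{2})) = 4, coefficient 1; e_{1} e_{3}: (e_{1} e_{3})^2 = +1, tr(M rho(e_{1} e_{3})) = - \frac{24}{5}, coefficient -\frac{6}{5}; e_{3} e_{4}: (e_{3} e_{4})^2 = -1, tr(M rho(e_{3} e_{4})) = -28, coefficient 7. Every other blade of grade <= 2 projects to 0.
Answer: -e_{4} + e_{1} e_{2} - \frac{6}{5} e_{1} e_{3} + 7 e_{3} e_{4}


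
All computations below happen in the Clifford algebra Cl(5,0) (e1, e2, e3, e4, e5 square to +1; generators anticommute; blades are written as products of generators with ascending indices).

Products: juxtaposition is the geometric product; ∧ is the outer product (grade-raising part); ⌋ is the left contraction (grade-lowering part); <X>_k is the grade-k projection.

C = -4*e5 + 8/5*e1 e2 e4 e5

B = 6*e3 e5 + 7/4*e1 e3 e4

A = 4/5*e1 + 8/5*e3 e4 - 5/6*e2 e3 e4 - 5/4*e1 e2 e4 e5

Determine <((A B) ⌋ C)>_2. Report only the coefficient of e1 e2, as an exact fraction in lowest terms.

step 1: -14/5*e1 - 35/24*e1 e2 + 7/5*e3 e4 - 48/5*e4 e5 + 24/5*e1 e3 e5 - 35/16*e2 e3 e5 + 5*e2 e4 e5 - 15/2*e1 e2 e3 e4
step 2: 8*e1 + 384/25*e1 e2 + 7/3*e4 e5 - 112/25*e2 e4 e5
step 3: 384/25*e1 e2 + 7/3*e4 e5
Answer: 384/25


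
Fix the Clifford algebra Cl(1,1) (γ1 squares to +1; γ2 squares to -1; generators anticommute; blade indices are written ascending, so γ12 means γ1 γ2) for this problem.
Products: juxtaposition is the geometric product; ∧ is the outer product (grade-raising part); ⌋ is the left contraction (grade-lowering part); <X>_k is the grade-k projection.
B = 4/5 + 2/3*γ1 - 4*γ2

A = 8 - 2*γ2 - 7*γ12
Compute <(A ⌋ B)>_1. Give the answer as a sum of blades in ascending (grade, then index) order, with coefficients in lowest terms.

step 1: -8/5 + 16/3*γ1 - 32*γ2
step 2: 16/3*γ1 - 32*γ2
Answer: 16/3*γ1 - 32*γ2
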